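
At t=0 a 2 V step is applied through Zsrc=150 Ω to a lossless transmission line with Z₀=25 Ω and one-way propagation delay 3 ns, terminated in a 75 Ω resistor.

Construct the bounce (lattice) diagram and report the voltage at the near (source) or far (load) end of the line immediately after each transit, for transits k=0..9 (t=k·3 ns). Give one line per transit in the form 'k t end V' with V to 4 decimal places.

0 0 source 0.2857
1 3 load 0.4286
2 6 source 0.5306
3 9 load 0.5816
4 12 source 0.6181
5 15 load 0.6363
6 18 source 0.6493
7 21 load 0.6558
8 24 source 0.6605
9 27 load 0.6628

Γ_L=0.500000, Γ_S=0.714286; launch V₁=2·25/175=0.285714
k=0 src: V=0.2857
k=1 load: inc=0.285714, refl=0.285714·0.500000=0.1429; V=0.000000+0.285714+0.142857=0.4286
k=2 src: inc=0.142857, refl=0.142857·0.714286=0.1020; V=0.285714+0.142857+0.102041=0.5306
k=3 load: inc=0.102041, refl=0.102041·0.500000=0.0510; V=0.428571+0.102041+0.051020=0.5816
k=4 src: inc=0.051020, refl=0.051020·0.714286=0.0364; V=0.530612+0.051020+0.036443=0.6181
k=5 load: inc=0.036443, refl=0.036443·0.500000=0.0182; V=0.581633+0.036443+0.018222=0.6363
k=6 src: inc=0.018222, refl=0.018222·0.714286=0.0130; V=0.618076+0.018222+0.013015=0.6493
k=7 load: inc=0.013015, refl=0.013015·0.500000=0.0065; V=0.636297+0.013015+0.006508=0.6558
k=8 src: inc=0.006508, refl=0.006508·0.714286=0.0046; V=0.649313+0.006508+0.004648=0.6605
k=9 load: inc=0.004648, refl=0.004648·0.500000=0.0023; V=0.655820+0.004648+0.002324=0.6628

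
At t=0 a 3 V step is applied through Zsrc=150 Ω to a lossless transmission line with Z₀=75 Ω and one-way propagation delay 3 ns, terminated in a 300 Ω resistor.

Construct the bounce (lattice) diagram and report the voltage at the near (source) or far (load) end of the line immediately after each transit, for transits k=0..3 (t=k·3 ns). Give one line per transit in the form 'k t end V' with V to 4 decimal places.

0 0 source 1.0000
1 3 load 1.6000
2 6 source 1.8000
3 9 load 1.9200

Γ_L=0.600000, Γ_S=0.333333; launch V₁=3·75/225=1.000000
k=0 src: V=1.0000
k=1 load: inc=1.000000, refl=1.000000·0.600000=0.6000; V=0.000000+1.000000+0.600000=1.6000
k=2 src: inc=0.600000, refl=0.600000·0.333333=0.2000; V=1.000000+0.600000+0.200000=1.8000
k=3 load: inc=0.200000, refl=0.200000·0.600000=0.1200; V=1.600000+0.200000+0.120000=1.9200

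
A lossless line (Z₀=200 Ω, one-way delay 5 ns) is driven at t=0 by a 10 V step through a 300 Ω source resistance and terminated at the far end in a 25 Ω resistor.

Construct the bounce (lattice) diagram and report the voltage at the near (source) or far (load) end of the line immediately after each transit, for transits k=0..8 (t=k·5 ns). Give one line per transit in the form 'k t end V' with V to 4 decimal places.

0 0 source 4.0000
1 5 load 0.8889
2 10 source 0.2667
3 15 load 0.7506
4 20 source 0.8474
5 25 load 0.7721
6 30 source 0.7571
7 35 load 0.7688
8 40 source 0.7711

Γ_L=-0.777778, Γ_S=0.200000; launch V₁=10·200/500=4.000000
k=0 src: V=4.0000
k=1 load: inc=4.000000, refl=4.000000·-0.777778=-3.1111; V=0.000000+4.000000+-3.111111=0.8889
k=2 src: inc=-3.111111, refl=-3.111111·0.200000=-0.6222; V=4.000000+-3.111111+-0.622222=0.2667
k=3 load: inc=-0.622222, refl=-0.622222·-0.777778=0.4840; V=0.888889+-0.622222+0.483951=0.7506
k=4 src: inc=0.483951, refl=0.483951·0.200000=0.0968; V=0.266667+0.483951+0.096790=0.8474
k=5 load: inc=0.096790, refl=0.096790·-0.777778=-0.0753; V=0.750617+0.096790+-0.075281=0.7721
k=6 src: inc=-0.075281, refl=-0.075281·0.200000=-0.0151; V=0.847407+-0.075281+-0.015056=0.7571
k=7 load: inc=-0.015056, refl=-0.015056·-0.777778=0.0117; V=0.772126+-0.015056+0.011710=0.7688
k=8 src: inc=0.011710, refl=0.011710·0.200000=0.0023; V=0.757070+0.011710+0.002342=0.7711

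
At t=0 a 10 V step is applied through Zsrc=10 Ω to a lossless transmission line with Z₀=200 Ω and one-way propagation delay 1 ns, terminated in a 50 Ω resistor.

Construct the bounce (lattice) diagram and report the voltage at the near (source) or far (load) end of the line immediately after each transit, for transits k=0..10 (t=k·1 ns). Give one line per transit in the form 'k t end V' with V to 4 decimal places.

0 0 source 9.5238
1 1 load 3.8095
2 2 source 8.9796
3 3 load 5.8776
4 4 source 8.6842
5 5 load 7.0002
6 6 source 8.5238
7 7 load 7.6096
8 8 source 8.4367
9 9 load 7.9405
10 10 source 8.3895

Γ_L=-0.600000, Γ_S=-0.904762; launch V₁=10·200/210=9.523810
k=0 src: V=9.5238
k=1 load: inc=9.523810, refl=9.523810·-0.600000=-5.7143; V=0.000000+9.523810+-5.714286=3.8095
k=2 src: inc=-5.714286, refl=-5.714286·-0.904762=5.1701; V=9.523810+-5.714286+5.170068=8.9796
k=3 load: inc=5.170068, refl=5.170068·-0.600000=-3.1020; V=3.809524+5.170068+-3.102041=5.8776
k=4 src: inc=-3.102041, refl=-3.102041·-0.904762=2.8066; V=8.979592+-3.102041+2.806608=8.6842
k=5 load: inc=2.806608, refl=2.806608·-0.600000=-1.6840; V=5.877551+2.806608+-1.683965=7.0002
k=6 src: inc=-1.683965, refl=-1.683965·-0.904762=1.5236; V=8.684159+-1.683965+1.523587=8.5238
k=7 load: inc=1.523587, refl=1.523587·-0.600000=-0.9142; V=7.000194+1.523587+-0.914152=7.6096
k=8 src: inc=-0.914152, refl=-0.914152·-0.904762=0.8271; V=8.523782+-0.914152+0.827090=8.4367
k=9 load: inc=0.827090, refl=0.827090·-0.600000=-0.4963; V=7.609629+0.827090+-0.496254=7.9405
k=10 src: inc=-0.496254, refl=-0.496254·-0.904762=0.4490; V=8.436720+-0.496254+0.448992=8.3895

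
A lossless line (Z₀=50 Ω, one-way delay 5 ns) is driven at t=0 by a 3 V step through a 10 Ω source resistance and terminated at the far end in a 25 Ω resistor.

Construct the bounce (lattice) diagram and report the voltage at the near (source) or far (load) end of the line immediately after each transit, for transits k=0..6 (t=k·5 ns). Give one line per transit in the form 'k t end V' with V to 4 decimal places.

Γ_L=-0.333333, Γ_S=-0.666667; launch V₁=3·50/60=2.500000
k=0 src: V=2.5000
k=1 load: inc=2.500000, refl=2.500000·-0.333333=-0.8333; V=0.000000+2.500000+-0.833333=1.6667
k=2 src: inc=-0.833333, refl=-0.833333·-0.666667=0.5556; V=2.500000+-0.833333+0.555556=2.2222
k=3 load: inc=0.555556, refl=0.555556·-0.333333=-0.1852; V=1.666667+0.555556+-0.185185=2.0370
k=4 src: inc=-0.185185, refl=-0.185185·-0.666667=0.1235; V=2.222222+-0.185185+0.123457=2.1605
k=5 load: inc=0.123457, refl=0.123457·-0.333333=-0.0412; V=2.037037+0.123457+-0.041152=2.1193
k=6 src: inc=-0.041152, refl=-0.041152·-0.666667=0.0274; V=2.160494+-0.041152+0.027435=2.1468

0 0 source 2.5000
1 5 load 1.6667
2 10 source 2.2222
3 15 load 2.0370
4 20 source 2.1605
5 25 load 2.1193
6 30 source 2.1468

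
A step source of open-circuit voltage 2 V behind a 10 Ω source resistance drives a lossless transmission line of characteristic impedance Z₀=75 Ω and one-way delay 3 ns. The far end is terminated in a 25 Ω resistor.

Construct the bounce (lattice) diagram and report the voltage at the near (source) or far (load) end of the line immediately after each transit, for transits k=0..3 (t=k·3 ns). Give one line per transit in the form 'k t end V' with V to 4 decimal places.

Γ_L=-0.500000, Γ_S=-0.764706; launch V₁=2·75/85=1.764706
k=0 src: V=1.7647
k=1 load: inc=1.764706, refl=1.764706·-0.500000=-0.8824; V=0.000000+1.764706+-0.882353=0.8824
k=2 src: inc=-0.882353, refl=-0.882353·-0.764706=0.6747; V=1.764706+-0.882353+0.674740=1.5571
k=3 load: inc=0.674740, refl=0.674740·-0.500000=-0.3374; V=0.882353+0.674740+-0.337370=1.2197

0 0 source 1.7647
1 3 load 0.8824
2 6 source 1.5571
3 9 load 1.2197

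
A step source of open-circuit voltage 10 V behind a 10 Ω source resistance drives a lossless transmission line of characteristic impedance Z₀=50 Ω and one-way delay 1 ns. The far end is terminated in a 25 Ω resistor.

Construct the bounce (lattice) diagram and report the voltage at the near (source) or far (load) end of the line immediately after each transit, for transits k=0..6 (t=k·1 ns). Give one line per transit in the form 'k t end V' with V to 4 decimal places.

Γ_L=-0.333333, Γ_S=-0.666667; launch V₁=10·50/60=8.333333
k=0 src: V=8.3333
k=1 load: inc=8.333333, refl=8.333333·-0.333333=-2.7778; V=0.000000+8.333333+-2.777778=5.5556
k=2 src: inc=-2.777778, refl=-2.777778·-0.666667=1.8519; V=8.333333+-2.777778+1.851852=7.4074
k=3 load: inc=1.851852, refl=1.851852·-0.333333=-0.6173; V=5.555556+1.851852+-0.617284=6.7901
k=4 src: inc=-0.617284, refl=-0.617284·-0.666667=0.4115; V=7.407407+-0.617284+0.411523=7.2016
k=5 load: inc=0.411523, refl=0.411523·-0.333333=-0.1372; V=6.790123+0.411523+-0.137174=7.0645
k=6 src: inc=-0.137174, refl=-0.137174·-0.666667=0.0914; V=7.201646+-0.137174+0.091449=7.1559

0 0 source 8.3333
1 1 load 5.5556
2 2 source 7.4074
3 3 load 6.7901
4 4 source 7.2016
5 5 load 7.0645
6 6 source 7.1559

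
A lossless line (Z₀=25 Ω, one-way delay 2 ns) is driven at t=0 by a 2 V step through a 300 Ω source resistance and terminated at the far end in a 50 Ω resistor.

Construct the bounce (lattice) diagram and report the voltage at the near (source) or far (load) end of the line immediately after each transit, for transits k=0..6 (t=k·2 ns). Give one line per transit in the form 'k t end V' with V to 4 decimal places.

Γ_L=0.333333, Γ_S=0.846154; launch V₁=2·25/325=0.153846
k=0 src: V=0.1538
k=1 load: inc=0.153846, refl=0.153846·0.333333=0.0513; V=0.000000+0.153846+0.051282=0.2051
k=2 src: inc=0.051282, refl=0.051282·0.846154=0.0434; V=0.153846+0.051282+0.043393=0.2485
k=3 load: inc=0.043393, refl=0.043393·0.333333=0.0145; V=0.205128+0.043393+0.014464=0.2630
k=4 src: inc=0.014464, refl=0.014464·0.846154=0.0122; V=0.248521+0.014464+0.012239=0.2752
k=5 load: inc=0.012239, refl=0.012239·0.333333=0.0041; V=0.262985+0.012239+0.004080=0.2793
k=6 src: inc=0.004080, refl=0.004080·0.846154=0.0035; V=0.275224+0.004080+0.003452=0.2828

0 0 source 0.1538
1 2 load 0.2051
2 4 source 0.2485
3 6 load 0.2630
4 8 source 0.2752
5 10 load 0.2793
6 12 source 0.2828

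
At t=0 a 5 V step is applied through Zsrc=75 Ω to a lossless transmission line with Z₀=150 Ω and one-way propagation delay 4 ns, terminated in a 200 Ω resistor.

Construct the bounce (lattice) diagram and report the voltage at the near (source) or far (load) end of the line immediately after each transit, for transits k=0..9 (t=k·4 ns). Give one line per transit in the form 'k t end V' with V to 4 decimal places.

Γ_L=0.142857, Γ_S=-0.333333; launch V₁=5·150/225=3.333333
k=0 src: V=3.3333
k=1 load: inc=3.333333, refl=3.333333·0.142857=0.4762; V=0.000000+3.333333+0.476190=3.8095
k=2 src: inc=0.476190, refl=0.476190·-0.333333=-0.1587; V=3.333333+0.476190+-0.158730=3.6508
k=3 load: inc=-0.158730, refl=-0.158730·0.142857=-0.0227; V=3.809524+-0.158730+-0.022676=3.6281
k=4 src: inc=-0.022676, refl=-0.022676·-0.333333=0.0076; V=3.650794+-0.022676+0.007559=3.6357
k=5 load: inc=0.007559, refl=0.007559·0.142857=0.0011; V=3.628118+0.007559+0.001080=3.6368
k=6 src: inc=0.001080, refl=0.001080·-0.333333=-0.0004; V=3.635676+0.001080+-0.000360=3.6364
k=7 load: inc=-0.000360, refl=-0.000360·0.142857=-0.0001; V=3.636756+-0.000360+-0.000051=3.6363
k=8 src: inc=-0.000051, refl=-0.000051·-0.333333=0.0000; V=3.636396+-0.000051+0.000017=3.6364
k=9 load: inc=0.000017, refl=0.000017·0.142857=0.0000; V=3.636345+0.000017+0.000002=3.6364

0 0 source 3.3333
1 4 load 3.8095
2 8 source 3.6508
3 12 load 3.6281
4 16 source 3.6357
5 20 load 3.6368
6 24 source 3.6364
7 28 load 3.6363
8 32 source 3.6364
9 36 load 3.6364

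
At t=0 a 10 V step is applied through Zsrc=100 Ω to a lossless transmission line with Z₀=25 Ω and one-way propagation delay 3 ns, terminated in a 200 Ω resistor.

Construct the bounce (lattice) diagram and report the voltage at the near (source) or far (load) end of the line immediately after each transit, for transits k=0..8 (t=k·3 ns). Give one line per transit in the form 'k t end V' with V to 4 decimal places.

Γ_L=0.777778, Γ_S=0.600000; launch V₁=10·25/125=2.000000
k=0 src: V=2.0000
k=1 load: inc=2.000000, refl=2.000000·0.777778=1.5556; V=0.000000+2.000000+1.555556=3.5556
k=2 src: inc=1.555556, refl=1.555556·0.600000=0.9333; V=2.000000+1.555556+0.933333=4.4889
k=3 load: inc=0.933333, refl=0.933333·0.777778=0.7259; V=3.555556+0.933333+0.725926=5.2148
k=4 src: inc=0.725926, refl=0.725926·0.600000=0.4356; V=4.488889+0.725926+0.435556=5.6504
k=5 load: inc=0.435556, refl=0.435556·0.777778=0.3388; V=5.214815+0.435556+0.338765=5.9891
k=6 src: inc=0.338765, refl=0.338765·0.600000=0.2033; V=5.650370+0.338765+0.203259=6.1924
k=7 load: inc=0.203259, refl=0.203259·0.777778=0.1581; V=5.989136+0.203259+0.158091=6.3505
k=8 src: inc=0.158091, refl=0.158091·0.600000=0.0949; V=6.192395+0.158091+0.094854=6.4453

0 0 source 2.0000
1 3 load 3.5556
2 6 source 4.4889
3 9 load 5.2148
4 12 source 5.6504
5 15 load 5.9891
6 18 source 6.1924
7 21 load 6.3505
8 24 source 6.4453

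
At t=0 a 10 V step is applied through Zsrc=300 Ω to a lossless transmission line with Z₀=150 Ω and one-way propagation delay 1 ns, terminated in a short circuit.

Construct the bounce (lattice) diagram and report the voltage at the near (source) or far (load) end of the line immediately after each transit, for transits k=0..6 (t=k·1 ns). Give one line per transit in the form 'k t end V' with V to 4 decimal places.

Γ_L=-1.000000, Γ_S=0.333333; launch V₁=10·150/450=3.333333
k=0 src: V=3.3333
k=1 load: inc=3.333333, refl=3.333333·-1.000000=-3.3333; V=0.000000+3.333333+-3.333333=0.0000
k=2 src: inc=-3.333333, refl=-3.333333·0.333333=-1.1111; V=3.333333+-3.333333+-1.111111=-1.1111
k=3 load: inc=-1.111111, refl=-1.111111·-1.000000=1.1111; V=0.000000+-1.111111+1.111111=0.0000
k=4 src: inc=1.111111, refl=1.111111·0.333333=0.3704; V=-1.111111+1.111111+0.370370=0.3704
k=5 load: inc=0.370370, refl=0.370370·-1.000000=-0.3704; V=0.000000+0.370370+-0.370370=0.0000
k=6 src: inc=-0.370370, refl=-0.370370·0.333333=-0.1235; V=0.370370+-0.370370+-0.123457=-0.1235

0 0 source 3.3333
1 1 load 0.0000
2 2 source -1.1111
3 3 load 0.0000
4 4 source 0.3704
5 5 load 0.0000
6 6 source -0.1235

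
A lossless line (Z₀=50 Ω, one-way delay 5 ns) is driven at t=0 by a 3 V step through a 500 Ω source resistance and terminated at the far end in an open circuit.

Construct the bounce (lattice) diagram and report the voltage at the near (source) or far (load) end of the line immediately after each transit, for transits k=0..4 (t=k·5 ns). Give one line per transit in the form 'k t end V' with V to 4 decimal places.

Γ_L=1.000000, Γ_S=0.818182; launch V₁=3·50/550=0.272727
k=0 src: V=0.2727
k=1 load: inc=0.272727, refl=0.272727·1.000000=0.2727; V=0.000000+0.272727+0.272727=0.5455
k=2 src: inc=0.272727, refl=0.272727·0.818182=0.2231; V=0.272727+0.272727+0.223140=0.7686
k=3 load: inc=0.223140, refl=0.223140·1.000000=0.2231; V=0.545455+0.223140+0.223140=0.9917
k=4 src: inc=0.223140, refl=0.223140·0.818182=0.1826; V=0.768595+0.223140+0.182569=1.1743

0 0 source 0.2727
1 5 load 0.5455
2 10 source 0.7686
3 15 load 0.9917
4 20 source 1.1743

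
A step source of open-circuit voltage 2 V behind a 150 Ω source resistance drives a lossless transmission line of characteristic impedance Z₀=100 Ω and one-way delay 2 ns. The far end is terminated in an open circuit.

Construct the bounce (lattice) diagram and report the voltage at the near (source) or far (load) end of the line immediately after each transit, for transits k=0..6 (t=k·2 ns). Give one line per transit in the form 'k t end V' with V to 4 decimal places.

0 0 source 0.8000
1 2 load 1.6000
2 4 source 1.7600
3 6 load 1.9200
4 8 source 1.9520
5 10 load 1.9840
6 12 source 1.9904

Γ_L=1.000000, Γ_S=0.200000; launch V₁=2·100/250=0.800000
k=0 src: V=0.8000
k=1 load: inc=0.800000, refl=0.800000·1.000000=0.8000; V=0.000000+0.800000+0.800000=1.6000
k=2 src: inc=0.800000, refl=0.800000·0.200000=0.1600; V=0.800000+0.800000+0.160000=1.7600
k=3 load: inc=0.160000, refl=0.160000·1.000000=0.1600; V=1.600000+0.160000+0.160000=1.9200
k=4 src: inc=0.160000, refl=0.160000·0.200000=0.0320; V=1.760000+0.160000+0.032000=1.9520
k=5 load: inc=0.032000, refl=0.032000·1.000000=0.0320; V=1.920000+0.032000+0.032000=1.9840
k=6 src: inc=0.032000, refl=0.032000·0.200000=0.0064; V=1.952000+0.032000+0.006400=1.9904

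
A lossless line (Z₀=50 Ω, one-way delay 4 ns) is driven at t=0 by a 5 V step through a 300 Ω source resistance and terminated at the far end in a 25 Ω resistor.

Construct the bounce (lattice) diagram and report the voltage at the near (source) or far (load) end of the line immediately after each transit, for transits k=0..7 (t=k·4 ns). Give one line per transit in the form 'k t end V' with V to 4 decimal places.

Γ_L=-0.333333, Γ_S=0.714286; launch V₁=5·50/350=0.714286
k=0 src: V=0.7143
k=1 load: inc=0.714286, refl=0.714286·-0.333333=-0.2381; V=0.000000+0.714286+-0.238095=0.4762
k=2 src: inc=-0.238095, refl=-0.238095·0.714286=-0.1701; V=0.714286+-0.238095+-0.170068=0.3061
k=3 load: inc=-0.170068, refl=-0.170068·-0.333333=0.0567; V=0.476190+-0.170068+0.056689=0.3628
k=4 src: inc=0.056689, refl=0.056689·0.714286=0.0405; V=0.306122+0.056689+0.040492=0.4033
k=5 load: inc=0.040492, refl=0.040492·-0.333333=-0.0135; V=0.362812+0.040492+-0.013497=0.3898
k=6 src: inc=-0.013497, refl=-0.013497·0.714286=-0.0096; V=0.403304+-0.013497+-0.009641=0.3802
k=7 load: inc=-0.009641, refl=-0.009641·-0.333333=0.0032; V=0.389807+-0.009641+0.003214=0.3834

0 0 source 0.7143
1 4 load 0.4762
2 8 source 0.3061
3 12 load 0.3628
4 16 source 0.4033
5 20 load 0.3898
6 24 source 0.3802
7 28 load 0.3834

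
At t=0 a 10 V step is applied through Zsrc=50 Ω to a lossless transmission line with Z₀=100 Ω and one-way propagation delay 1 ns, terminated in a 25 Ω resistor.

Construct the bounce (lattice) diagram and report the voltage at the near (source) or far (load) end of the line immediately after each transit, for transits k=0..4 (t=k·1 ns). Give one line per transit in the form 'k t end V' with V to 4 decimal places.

Γ_L=-0.600000, Γ_S=-0.333333; launch V₁=10·100/150=6.666667
k=0 src: V=6.6667
k=1 load: inc=6.666667, refl=6.666667·-0.600000=-4.0000; V=0.000000+6.666667+-4.000000=2.6667
k=2 src: inc=-4.000000, refl=-4.000000·-0.333333=1.3333; V=6.666667+-4.000000+1.333333=4.0000
k=3 load: inc=1.333333, refl=1.333333·-0.600000=-0.8000; V=2.666667+1.333333+-0.800000=3.2000
k=4 src: inc=-0.800000, refl=-0.800000·-0.333333=0.2667; V=4.000000+-0.800000+0.266667=3.4667

0 0 source 6.6667
1 1 load 2.6667
2 2 source 4.0000
3 3 load 3.2000
4 4 source 3.4667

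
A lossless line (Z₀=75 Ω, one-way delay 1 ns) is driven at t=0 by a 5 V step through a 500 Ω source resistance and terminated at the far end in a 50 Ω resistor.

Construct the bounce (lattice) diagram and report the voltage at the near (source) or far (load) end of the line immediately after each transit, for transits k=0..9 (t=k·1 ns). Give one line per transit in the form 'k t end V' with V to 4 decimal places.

Γ_L=-0.200000, Γ_S=0.739130; launch V₁=5·75/575=0.652174
k=0 src: V=0.6522
k=1 load: inc=0.652174, refl=0.652174·-0.200000=-0.1304; V=0.000000+0.652174+-0.130435=0.5217
k=2 src: inc=-0.130435, refl=-0.130435·0.739130=-0.0964; V=0.652174+-0.130435+-0.096408=0.4253
k=3 load: inc=-0.096408, refl=-0.096408·-0.200000=0.0193; V=0.521739+-0.096408+0.019282=0.4446
k=4 src: inc=0.019282, refl=0.019282·0.739130=0.0143; V=0.425331+0.019282+0.014252=0.4589
k=5 load: inc=0.014252, refl=0.014252·-0.200000=-0.0029; V=0.444612+0.014252+-0.002850=0.4560
k=6 src: inc=-0.002850, refl=-0.002850·0.739130=-0.0021; V=0.458864+-0.002850+-0.002107=0.4539
k=7 load: inc=-0.002107, refl=-0.002107·-0.200000=0.0004; V=0.456014+-0.002107+0.000421=0.4543
k=8 src: inc=0.000421, refl=0.000421·0.739130=0.0003; V=0.453907+0.000421+0.000311=0.4546
k=9 load: inc=0.000311, refl=0.000311·-0.200000=-0.0001; V=0.454328+0.000311+-0.000062=0.4546

0 0 source 0.6522
1 1 load 0.5217
2 2 source 0.4253
3 3 load 0.4446
4 4 source 0.4589
5 5 load 0.4560
6 6 source 0.4539
7 7 load 0.4543
8 8 source 0.4546
9 9 load 0.4546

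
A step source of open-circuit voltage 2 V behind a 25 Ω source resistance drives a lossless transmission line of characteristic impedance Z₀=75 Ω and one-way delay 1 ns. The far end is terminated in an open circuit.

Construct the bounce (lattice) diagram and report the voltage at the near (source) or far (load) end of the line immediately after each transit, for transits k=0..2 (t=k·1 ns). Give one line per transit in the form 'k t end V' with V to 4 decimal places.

Γ_L=1.000000, Γ_S=-0.500000; launch V₁=2·75/100=1.500000
k=0 src: V=1.5000
k=1 load: inc=1.500000, refl=1.500000·1.000000=1.5000; V=0.000000+1.500000+1.500000=3.0000
k=2 src: inc=1.500000, refl=1.500000·-0.500000=-0.7500; V=1.500000+1.500000+-0.750000=2.2500

0 0 source 1.5000
1 1 load 3.0000
2 2 source 2.2500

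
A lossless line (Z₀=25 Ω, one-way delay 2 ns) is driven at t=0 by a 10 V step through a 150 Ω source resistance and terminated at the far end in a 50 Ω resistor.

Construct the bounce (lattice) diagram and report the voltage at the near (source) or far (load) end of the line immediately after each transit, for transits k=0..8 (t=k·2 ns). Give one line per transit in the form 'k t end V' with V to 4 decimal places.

Γ_L=0.333333, Γ_S=0.714286; launch V₁=10·25/175=1.428571
k=0 src: V=1.4286
k=1 load: inc=1.428571, refl=1.428571·0.333333=0.4762; V=0.000000+1.428571+0.476190=1.9048
k=2 src: inc=0.476190, refl=0.476190·0.714286=0.3401; V=1.428571+0.476190+0.340136=2.2449
k=3 load: inc=0.340136, refl=0.340136·0.333333=0.1134; V=1.904762+0.340136+0.113379=2.3583
k=4 src: inc=0.113379, refl=0.113379·0.714286=0.0810; V=2.244898+0.113379+0.080985=2.4393
k=5 load: inc=0.080985, refl=0.080985·0.333333=0.0270; V=2.358277+0.080985+0.026995=2.4663
k=6 src: inc=0.026995, refl=0.026995·0.714286=0.0193; V=2.439261+0.026995+0.019282=2.4855
k=7 load: inc=0.019282, refl=0.019282·0.333333=0.0064; V=2.466256+0.019282+0.006427=2.4920
k=8 src: inc=0.006427, refl=0.006427·0.714286=0.0046; V=2.485538+0.006427+0.004591=2.4966

0 0 source 1.4286
1 2 load 1.9048
2 4 source 2.2449
3 6 load 2.3583
4 8 source 2.4393
5 10 load 2.4663
6 12 source 2.4855
7 14 load 2.4920
8 16 source 2.4966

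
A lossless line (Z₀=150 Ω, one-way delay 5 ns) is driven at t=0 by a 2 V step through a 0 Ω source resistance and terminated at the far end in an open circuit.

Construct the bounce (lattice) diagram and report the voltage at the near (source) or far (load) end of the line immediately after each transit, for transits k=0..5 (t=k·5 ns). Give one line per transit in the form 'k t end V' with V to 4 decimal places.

Γ_L=1.000000, Γ_S=-1.000000; launch V₁=2·150/150=2.000000
k=0 src: V=2.0000
k=1 load: inc=2.000000, refl=2.000000·1.000000=2.0000; V=0.000000+2.000000+2.000000=4.0000
k=2 src: inc=2.000000, refl=2.000000·-1.000000=-2.0000; V=2.000000+2.000000+-2.000000=2.0000
k=3 load: inc=-2.000000, refl=-2.000000·1.000000=-2.0000; V=4.000000+-2.000000+-2.000000=0.0000
k=4 src: inc=-2.000000, refl=-2.000000·-1.000000=2.0000; V=2.000000+-2.000000+2.000000=2.0000
k=5 load: inc=2.000000, refl=2.000000·1.000000=2.0000; V=0.000000+2.000000+2.000000=4.0000

0 0 source 2.0000
1 5 load 4.0000
2 10 source 2.0000
3 15 load 0.0000
4 20 source 2.0000
5 25 load 4.0000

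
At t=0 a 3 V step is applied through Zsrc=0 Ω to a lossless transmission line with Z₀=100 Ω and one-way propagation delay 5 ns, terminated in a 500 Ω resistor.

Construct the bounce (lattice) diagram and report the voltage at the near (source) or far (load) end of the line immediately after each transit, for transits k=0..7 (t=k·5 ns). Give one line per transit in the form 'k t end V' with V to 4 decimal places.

0 0 source 3.0000
1 5 load 5.0000
2 10 source 3.0000
3 15 load 1.6667
4 20 source 3.0000
5 25 load 3.8889
6 30 source 3.0000
7 35 load 2.4074

Γ_L=0.666667, Γ_S=-1.000000; launch V₁=3·100/100=3.000000
k=0 src: V=3.0000
k=1 load: inc=3.000000, refl=3.000000·0.666667=2.0000; V=0.000000+3.000000+2.000000=5.0000
k=2 src: inc=2.000000, refl=2.000000·-1.000000=-2.0000; V=3.000000+2.000000+-2.000000=3.0000
k=3 load: inc=-2.000000, refl=-2.000000·0.666667=-1.3333; V=5.000000+-2.000000+-1.333333=1.6667
k=4 src: inc=-1.333333, refl=-1.333333·-1.000000=1.3333; V=3.000000+-1.333333+1.333333=3.0000
k=5 load: inc=1.333333, refl=1.333333·0.666667=0.8889; V=1.666667+1.333333+0.888889=3.8889
k=6 src: inc=0.888889, refl=0.888889·-1.000000=-0.8889; V=3.000000+0.888889+-0.888889=3.0000
k=7 load: inc=-0.888889, refl=-0.888889·0.666667=-0.5926; V=3.888889+-0.888889+-0.592593=2.4074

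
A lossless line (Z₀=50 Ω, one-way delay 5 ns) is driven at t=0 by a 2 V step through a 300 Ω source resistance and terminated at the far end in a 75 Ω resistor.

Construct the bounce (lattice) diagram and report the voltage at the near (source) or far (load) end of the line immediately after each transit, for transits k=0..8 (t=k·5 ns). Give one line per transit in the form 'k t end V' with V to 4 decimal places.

Γ_L=0.200000, Γ_S=0.714286; launch V₁=2·50/350=0.285714
k=0 src: V=0.2857
k=1 load: inc=0.285714, refl=0.285714·0.200000=0.0571; V=0.000000+0.285714+0.057143=0.3429
k=2 src: inc=0.057143, refl=0.057143·0.714286=0.0408; V=0.285714+0.057143+0.040816=0.3837
k=3 load: inc=0.040816, refl=0.040816·0.200000=0.0082; V=0.342857+0.040816+0.008163=0.3918
k=4 src: inc=0.008163, refl=0.008163·0.714286=0.0058; V=0.383673+0.008163+0.005831=0.3977
k=5 load: inc=0.005831, refl=0.005831·0.200000=0.0012; V=0.391837+0.005831+0.001166=0.3988
k=6 src: inc=0.001166, refl=0.001166·0.714286=0.0008; V=0.397668+0.001166+0.000833=0.3997
k=7 load: inc=0.000833, refl=0.000833·0.200000=0.0002; V=0.398834+0.000833+0.000167=0.3998
k=8 src: inc=0.000167, refl=0.000167·0.714286=0.0001; V=0.399667+0.000167+0.000119=0.4000

0 0 source 0.2857
1 5 load 0.3429
2 10 source 0.3837
3 15 load 0.3918
4 20 source 0.3977
5 25 load 0.3988
6 30 source 0.3997
7 35 load 0.3998
8 40 source 0.4000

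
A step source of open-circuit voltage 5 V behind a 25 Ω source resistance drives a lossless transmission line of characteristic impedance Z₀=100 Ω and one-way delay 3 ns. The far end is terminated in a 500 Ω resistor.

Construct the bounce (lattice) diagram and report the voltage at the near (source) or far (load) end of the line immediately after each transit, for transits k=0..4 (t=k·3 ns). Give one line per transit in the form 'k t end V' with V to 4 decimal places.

0 0 source 4.0000
1 3 load 6.6667
2 6 source 5.0667
3 9 load 4.0000
4 12 source 4.6400

Γ_L=0.666667, Γ_S=-0.600000; launch V₁=5·100/125=4.000000
k=0 src: V=4.0000
k=1 load: inc=4.000000, refl=4.000000·0.666667=2.6667; V=0.000000+4.000000+2.666667=6.6667
k=2 src: inc=2.666667, refl=2.666667·-0.600000=-1.6000; V=4.000000+2.666667+-1.600000=5.0667
k=3 load: inc=-1.600000, refl=-1.600000·0.666667=-1.0667; V=6.666667+-1.600000+-1.066667=4.0000
k=4 src: inc=-1.066667, refl=-1.066667·-0.600000=0.6400; V=5.066667+-1.066667+0.640000=4.6400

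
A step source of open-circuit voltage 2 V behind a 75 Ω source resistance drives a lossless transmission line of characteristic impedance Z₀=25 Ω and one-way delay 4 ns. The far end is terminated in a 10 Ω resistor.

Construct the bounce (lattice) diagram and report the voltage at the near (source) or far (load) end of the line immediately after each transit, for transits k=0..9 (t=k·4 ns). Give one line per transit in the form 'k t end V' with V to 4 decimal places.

Γ_L=-0.428571, Γ_S=0.500000; launch V₁=2·25/100=0.500000
k=0 src: V=0.5000
k=1 load: inc=0.500000, refl=0.500000·-0.428571=-0.2143; V=0.000000+0.500000+-0.214286=0.2857
k=2 src: inc=-0.214286, refl=-0.214286·0.500000=-0.1071; V=0.500000+-0.214286+-0.107143=0.1786
k=3 load: inc=-0.107143, refl=-0.107143·-0.428571=0.0459; V=0.285714+-0.107143+0.045918=0.2245
k=4 src: inc=0.045918, refl=0.045918·0.500000=0.0230; V=0.178571+0.045918+0.022959=0.2474
k=5 load: inc=0.022959, refl=0.022959·-0.428571=-0.0098; V=0.224490+0.022959+-0.009840=0.2376
k=6 src: inc=-0.009840, refl=-0.009840·0.500000=-0.0049; V=0.247449+-0.009840+-0.004920=0.2327
k=7 load: inc=-0.004920, refl=-0.004920·-0.428571=0.0021; V=0.237609+-0.004920+0.002108=0.2348
k=8 src: inc=0.002108, refl=0.002108·0.500000=0.0011; V=0.232690+0.002108+0.001054=0.2359
k=9 load: inc=0.001054, refl=0.001054·-0.428571=-0.0005; V=0.234798+0.001054+-0.000452=0.2354

0 0 source 0.5000
1 4 load 0.2857
2 8 source 0.1786
3 12 load 0.2245
4 16 source 0.2474
5 20 load 0.2376
6 24 source 0.2327
7 28 load 0.2348
8 32 source 0.2359
9 36 load 0.2354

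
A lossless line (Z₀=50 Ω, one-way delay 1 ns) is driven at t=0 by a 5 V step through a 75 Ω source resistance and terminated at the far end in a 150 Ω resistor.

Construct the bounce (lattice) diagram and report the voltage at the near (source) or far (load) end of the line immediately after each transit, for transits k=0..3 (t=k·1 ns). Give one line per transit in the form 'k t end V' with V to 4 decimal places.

0 0 source 2.0000
1 1 load 3.0000
2 2 source 3.2000
3 3 load 3.3000

Γ_L=0.500000, Γ_S=0.200000; launch V₁=5·50/125=2.000000
k=0 src: V=2.0000
k=1 load: inc=2.000000, refl=2.000000·0.500000=1.0000; V=0.000000+2.000000+1.000000=3.0000
k=2 src: inc=1.000000, refl=1.000000·0.200000=0.2000; V=2.000000+1.000000+0.200000=3.2000
k=3 load: inc=0.200000, refl=0.200000·0.500000=0.1000; V=3.000000+0.200000+0.100000=3.3000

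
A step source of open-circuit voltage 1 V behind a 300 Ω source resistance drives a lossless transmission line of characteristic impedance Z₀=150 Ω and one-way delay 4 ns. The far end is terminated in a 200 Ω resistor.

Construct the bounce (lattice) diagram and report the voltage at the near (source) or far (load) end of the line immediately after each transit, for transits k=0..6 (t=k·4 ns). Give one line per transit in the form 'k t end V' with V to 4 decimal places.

0 0 source 0.3333
1 4 load 0.3810
2 8 source 0.3968
3 12 load 0.3991
4 16 source 0.3998
5 20 load 0.4000
6 24 source 0.4000

Γ_L=0.142857, Γ_S=0.333333; launch V₁=1·150/450=0.333333
k=0 src: V=0.3333
k=1 load: inc=0.333333, refl=0.333333·0.142857=0.0476; V=0.000000+0.333333+0.047619=0.3810
k=2 src: inc=0.047619, refl=0.047619·0.333333=0.0159; V=0.333333+0.047619+0.015873=0.3968
k=3 load: inc=0.015873, refl=0.015873·0.142857=0.0023; V=0.380952+0.015873+0.002268=0.3991
k=4 src: inc=0.002268, refl=0.002268·0.333333=0.0008; V=0.396825+0.002268+0.000756=0.3998
k=5 load: inc=0.000756, refl=0.000756·0.142857=0.0001; V=0.399093+0.000756+0.000108=0.4000
k=6 src: inc=0.000108, refl=0.000108·0.333333=0.0000; V=0.399849+0.000108+0.000036=0.4000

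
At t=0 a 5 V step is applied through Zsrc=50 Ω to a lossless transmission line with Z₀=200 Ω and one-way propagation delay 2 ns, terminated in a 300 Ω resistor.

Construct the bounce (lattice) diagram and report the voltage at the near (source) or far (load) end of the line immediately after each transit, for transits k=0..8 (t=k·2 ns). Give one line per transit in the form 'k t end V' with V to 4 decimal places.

0 0 source 4.0000
1 2 load 4.8000
2 4 source 4.3200
3 6 load 4.2240
4 8 source 4.2816
5 10 load 4.2931
6 12 source 4.2862
7 14 load 4.2848
8 16 source 4.2857

Γ_L=0.200000, Γ_S=-0.600000; launch V₁=5·200/250=4.000000
k=0 src: V=4.0000
k=1 load: inc=4.000000, refl=4.000000·0.200000=0.8000; V=0.000000+4.000000+0.800000=4.8000
k=2 src: inc=0.800000, refl=0.800000·-0.600000=-0.4800; V=4.000000+0.800000+-0.480000=4.3200
k=3 load: inc=-0.480000, refl=-0.480000·0.200000=-0.0960; V=4.800000+-0.480000+-0.096000=4.2240
k=4 src: inc=-0.096000, refl=-0.096000·-0.600000=0.0576; V=4.320000+-0.096000+0.057600=4.2816
k=5 load: inc=0.057600, refl=0.057600·0.200000=0.0115; V=4.224000+0.057600+0.011520=4.2931
k=6 src: inc=0.011520, refl=0.011520·-0.600000=-0.0069; V=4.281600+0.011520+-0.006912=4.2862
k=7 load: inc=-0.006912, refl=-0.006912·0.200000=-0.0014; V=4.293120+-0.006912+-0.001382=4.2848
k=8 src: inc=-0.001382, refl=-0.001382·-0.600000=0.0008; V=4.286208+-0.001382+0.000829=4.2857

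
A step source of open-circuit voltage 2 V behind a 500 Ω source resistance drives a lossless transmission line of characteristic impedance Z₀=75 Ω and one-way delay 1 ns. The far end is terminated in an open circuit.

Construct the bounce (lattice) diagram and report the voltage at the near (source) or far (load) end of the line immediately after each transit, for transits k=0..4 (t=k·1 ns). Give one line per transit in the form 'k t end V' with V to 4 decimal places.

0 0 source 0.2609
1 1 load 0.5217
2 2 source 0.7146
3 3 load 0.9074
4 4 source 1.0499

Γ_L=1.000000, Γ_S=0.739130; launch V₁=2·75/575=0.260870
k=0 src: V=0.2609
k=1 load: inc=0.260870, refl=0.260870·1.000000=0.2609; V=0.000000+0.260870+0.260870=0.5217
k=2 src: inc=0.260870, refl=0.260870·0.739130=0.1928; V=0.260870+0.260870+0.192817=0.7146
k=3 load: inc=0.192817, refl=0.192817·1.000000=0.1928; V=0.521739+0.192817+0.192817=0.9074
k=4 src: inc=0.192817, refl=0.192817·0.739130=0.1425; V=0.714556+0.192817+0.142517=1.0499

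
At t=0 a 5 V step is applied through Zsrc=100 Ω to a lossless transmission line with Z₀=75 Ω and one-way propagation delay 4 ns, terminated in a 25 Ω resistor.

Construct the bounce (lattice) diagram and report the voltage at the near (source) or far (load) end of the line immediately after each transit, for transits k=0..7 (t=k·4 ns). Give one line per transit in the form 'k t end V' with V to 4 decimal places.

0 0 source 2.1429
1 4 load 1.0714
2 8 source 0.9184
3 12 load 0.9949
4 16 source 1.0058
5 20 load 1.0004
6 24 source 0.9996
7 28 load 1.0000

Γ_L=-0.500000, Γ_S=0.142857; launch V₁=5·75/175=2.142857
k=0 src: V=2.1429
k=1 load: inc=2.142857, refl=2.142857·-0.500000=-1.0714; V=0.000000+2.142857+-1.071429=1.0714
k=2 src: inc=-1.071429, refl=-1.071429·0.142857=-0.1531; V=2.142857+-1.071429+-0.153061=0.9184
k=3 load: inc=-0.153061, refl=-0.153061·-0.500000=0.0765; V=1.071429+-0.153061+0.076531=0.9949
k=4 src: inc=0.076531, refl=0.076531·0.142857=0.0109; V=0.918367+0.076531+0.010933=1.0058
k=5 load: inc=0.010933, refl=0.010933·-0.500000=-0.0055; V=0.994898+0.010933+-0.005466=1.0004
k=6 src: inc=-0.005466, refl=-0.005466·0.142857=-0.0008; V=1.005831+-0.005466+-0.000781=0.9996
k=7 load: inc=-0.000781, refl=-0.000781·-0.500000=0.0004; V=1.000364+-0.000781+0.000390=1.0000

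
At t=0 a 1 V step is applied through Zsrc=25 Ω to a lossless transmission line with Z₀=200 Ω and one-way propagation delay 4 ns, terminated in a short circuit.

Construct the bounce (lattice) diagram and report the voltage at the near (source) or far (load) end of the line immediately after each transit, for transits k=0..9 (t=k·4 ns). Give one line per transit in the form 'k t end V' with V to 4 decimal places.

Γ_L=-1.000000, Γ_S=-0.777778; launch V₁=1·200/225=0.888889
k=0 src: V=0.8889
k=1 load: inc=0.888889, refl=0.888889·-1.000000=-0.8889; V=0.000000+0.888889+-0.888889=0.0000
k=2 src: inc=-0.888889, refl=-0.888889·-0.777778=0.6914; V=0.888889+-0.888889+0.691358=0.6914
k=3 load: inc=0.691358, refl=0.691358·-1.000000=-0.6914; V=0.000000+0.691358+-0.691358=0.0000
k=4 src: inc=-0.691358, refl=-0.691358·-0.777778=0.5377; V=0.691358+-0.691358+0.537723=0.5377
k=5 load: inc=0.537723, refl=0.537723·-1.000000=-0.5377; V=0.000000+0.537723+-0.537723=0.0000
k=6 src: inc=-0.537723, refl=-0.537723·-0.777778=0.4182; V=0.537723+-0.537723+0.418229=0.4182
k=7 load: inc=0.418229, refl=0.418229·-1.000000=-0.4182; V=0.000000+0.418229+-0.418229=0.0000
k=8 src: inc=-0.418229, refl=-0.418229·-0.777778=0.3253; V=0.418229+-0.418229+0.325289=0.3253
k=9 load: inc=0.325289, refl=0.325289·-1.000000=-0.3253; V=0.000000+0.325289+-0.325289=0.0000

0 0 source 0.8889
1 4 load 0.0000
2 8 source 0.6914
3 12 load 0.0000
4 16 source 0.5377
5 20 load 0.0000
6 24 source 0.4182
7 28 load 0.0000
8 32 source 0.3253
9 36 load 0.0000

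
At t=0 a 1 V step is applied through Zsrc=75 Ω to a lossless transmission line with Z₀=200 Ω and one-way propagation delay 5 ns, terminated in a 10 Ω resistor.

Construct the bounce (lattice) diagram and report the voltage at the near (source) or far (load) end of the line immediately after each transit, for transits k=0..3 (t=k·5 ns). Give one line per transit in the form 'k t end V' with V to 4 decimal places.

0 0 source 0.7273
1 5 load 0.0693
2 10 source 0.3684
3 15 load 0.0977

Γ_L=-0.904762, Γ_S=-0.454545; launch V₁=1·200/275=0.727273
k=0 src: V=0.7273
k=1 load: inc=0.727273, refl=0.727273·-0.904762=-0.6580; V=0.000000+0.727273+-0.658009=0.0693
k=2 src: inc=-0.658009, refl=-0.658009·-0.454545=0.2991; V=0.727273+-0.658009+0.299095=0.3684
k=3 load: inc=0.299095, refl=0.299095·-0.904762=-0.2706; V=0.069264+0.299095+-0.270610=0.0977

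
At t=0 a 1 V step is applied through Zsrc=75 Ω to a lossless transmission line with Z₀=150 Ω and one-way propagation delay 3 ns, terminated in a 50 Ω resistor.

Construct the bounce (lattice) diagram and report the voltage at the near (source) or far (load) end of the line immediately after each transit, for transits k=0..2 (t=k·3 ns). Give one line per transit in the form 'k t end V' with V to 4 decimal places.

0 0 source 0.6667
1 3 load 0.3333
2 6 source 0.4444

Γ_L=-0.500000, Γ_S=-0.333333; launch V₁=1·150/225=0.666667
k=0 src: V=0.6667
k=1 load: inc=0.666667, refl=0.666667·-0.500000=-0.3333; V=0.000000+0.666667+-0.333333=0.3333
k=2 src: inc=-0.333333, refl=-0.333333·-0.333333=0.1111; V=0.666667+-0.333333+0.111111=0.4444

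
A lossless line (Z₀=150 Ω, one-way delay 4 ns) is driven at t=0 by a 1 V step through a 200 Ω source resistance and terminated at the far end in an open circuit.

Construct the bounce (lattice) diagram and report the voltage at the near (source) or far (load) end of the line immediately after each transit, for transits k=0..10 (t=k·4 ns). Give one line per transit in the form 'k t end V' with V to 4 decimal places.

0 0 source 0.4286
1 4 load 0.8571
2 8 source 0.9184
3 12 load 0.9796
4 16 source 0.9883
5 20 load 0.9971
6 24 source 0.9983
7 28 load 0.9996
8 32 source 0.9998
9 36 load 0.9999
10 40 source 1.0000

Γ_L=1.000000, Γ_S=0.142857; launch V₁=1·150/350=0.428571
k=0 src: V=0.4286
k=1 load: inc=0.428571, refl=0.428571·1.000000=0.4286; V=0.000000+0.428571+0.428571=0.8571
k=2 src: inc=0.428571, refl=0.428571·0.142857=0.0612; V=0.428571+0.428571+0.061224=0.9184
k=3 load: inc=0.061224, refl=0.061224·1.000000=0.0612; V=0.857143+0.061224+0.061224=0.9796
k=4 src: inc=0.061224, refl=0.061224·0.142857=0.0087; V=0.918367+0.061224+0.008746=0.9883
k=5 load: inc=0.008746, refl=0.008746·1.000000=0.0087; V=0.979592+0.008746+0.008746=0.9971
k=6 src: inc=0.008746, refl=0.008746·0.142857=0.0012; V=0.988338+0.008746+0.001249=0.9983
k=7 load: inc=0.001249, refl=0.001249·1.000000=0.0012; V=0.997085+0.001249+0.001249=0.9996
k=8 src: inc=0.001249, refl=0.001249·0.142857=0.0002; V=0.998334+0.001249+0.000178=0.9998
k=9 load: inc=0.000178, refl=0.000178·1.000000=0.0002; V=0.999584+0.000178+0.000178=0.9999
k=10 src: inc=0.000178, refl=0.000178·0.142857=0.0000; V=0.999762+0.000178+0.000025=1.0000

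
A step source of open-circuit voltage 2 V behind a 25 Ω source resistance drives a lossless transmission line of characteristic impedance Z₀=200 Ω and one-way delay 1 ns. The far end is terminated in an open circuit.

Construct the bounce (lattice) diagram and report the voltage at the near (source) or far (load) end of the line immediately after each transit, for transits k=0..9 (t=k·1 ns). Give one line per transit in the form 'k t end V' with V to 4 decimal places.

0 0 source 1.7778
1 1 load 3.5556
2 2 source 2.1728
3 3 load 0.7901
4 4 source 1.8656
5 5 load 2.9410
6 6 source 2.1046
7 7 load 1.2681
8 8 source 1.9187
9 9 load 2.5693

Γ_L=1.000000, Γ_S=-0.777778; launch V₁=2·200/225=1.777778
k=0 src: V=1.7778
k=1 load: inc=1.777778, refl=1.777778·1.000000=1.7778; V=0.000000+1.777778+1.777778=3.5556
k=2 src: inc=1.777778, refl=1.777778·-0.777778=-1.3827; V=1.777778+1.777778+-1.382716=2.1728
k=3 load: inc=-1.382716, refl=-1.382716·1.000000=-1.3827; V=3.555556+-1.382716+-1.382716=0.7901
k=4 src: inc=-1.382716, refl=-1.382716·-0.777778=1.0754; V=2.172840+-1.382716+1.075446=1.8656
k=5 load: inc=1.075446, refl=1.075446·1.000000=1.0754; V=0.790123+1.075446+1.075446=2.9410
k=6 src: inc=1.075446, refl=1.075446·-0.777778=-0.8365; V=1.865569+1.075446+-0.836458=2.1046
k=7 load: inc=-0.836458, refl=-0.836458·1.000000=-0.8365; V=2.941015+-0.836458+-0.836458=1.2681
k=8 src: inc=-0.836458, refl=-0.836458·-0.777778=0.6506; V=2.104557+-0.836458+0.650578=1.9187
k=9 load: inc=0.650578, refl=0.650578·1.000000=0.6506; V=1.268099+0.650578+0.650578=2.5693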